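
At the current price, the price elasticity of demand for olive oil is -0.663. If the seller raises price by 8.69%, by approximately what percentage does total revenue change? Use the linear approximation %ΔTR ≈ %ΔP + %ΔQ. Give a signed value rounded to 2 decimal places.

+2.93%

%ΔQ ≈ Ed × %ΔP = (-0.663) × (+8.69%) = -5.7615%
%ΔTR ≈ %ΔP + %ΔQ = (+8.69%) + (-5.7615%) = +2.9285%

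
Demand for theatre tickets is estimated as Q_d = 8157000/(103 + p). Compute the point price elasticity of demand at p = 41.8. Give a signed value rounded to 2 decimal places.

dQ_d/dp = −8157000/(103 + p)² = -389.039. At p = 41.8, Q_d = 56332.9.
Ed = (dQ_d/dp)·(p/Q_d) = (-389.039) × (41.8/56332.9) = -0.2886…

-0.29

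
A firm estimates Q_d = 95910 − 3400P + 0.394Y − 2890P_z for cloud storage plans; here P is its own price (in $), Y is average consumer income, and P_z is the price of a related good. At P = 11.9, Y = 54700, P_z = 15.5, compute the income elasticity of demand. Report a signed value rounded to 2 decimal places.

0.67

At the given values, Q_d = 95910 − 3400(11.9) + 0.394(54700) − 2890(15.5) = 32206.8.
∂Q_d/∂Y = 0.394.
E = (0.394) × (54700/32206.8) = 0.6691…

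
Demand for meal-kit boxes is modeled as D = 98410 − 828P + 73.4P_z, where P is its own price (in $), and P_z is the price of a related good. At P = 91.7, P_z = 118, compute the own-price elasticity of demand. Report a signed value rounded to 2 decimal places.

At the given values, D = 98410 − 828(91.7) + 73.4(118) = 31143.6.
∂D/∂P = −828.
E = (-828) × (91.7/31143.6) = -2.4379…

-2.44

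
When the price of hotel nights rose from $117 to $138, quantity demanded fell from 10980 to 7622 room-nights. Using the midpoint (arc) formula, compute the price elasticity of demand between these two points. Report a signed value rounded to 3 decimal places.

-2.192

%ΔQ = (7622 − 10980) / [(10980 + 7622)/2] = -3358/9301 = -0.361036…
%ΔP = (138 − 117) / [(117 + 138)/2] = 21/127.5 = 0.164705…
Arc Ed = %ΔQ / %ΔP = (-3358/9301) / (21/127.5) = -2.19200…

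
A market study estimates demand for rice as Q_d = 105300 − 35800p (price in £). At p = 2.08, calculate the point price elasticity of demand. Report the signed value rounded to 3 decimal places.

-2.415

dQ_d/dp = −35800. At p = 2.08, Q_d = 105300 − 35800(2.08) = 30836.
Ed = (dQ_d/dp)·(p/Q_d) = −35800 × (2.08/30836) = -2.41483…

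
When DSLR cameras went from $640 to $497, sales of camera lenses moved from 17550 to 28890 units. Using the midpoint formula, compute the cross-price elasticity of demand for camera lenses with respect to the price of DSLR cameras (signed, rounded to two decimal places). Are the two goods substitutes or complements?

%ΔQ_{camera lenses} = (28890 − 17550)/avg = 11340/23220 = 0.488372…
%ΔP_{DSLR cameras} = (497 − 640)/avg = -143/568.5 = -0.251539…
E_cross = (11340/23220) / (-143/568.5) = -1.9415…
E_cross < 0 ⇒ the goods are complements.

-1.94; complements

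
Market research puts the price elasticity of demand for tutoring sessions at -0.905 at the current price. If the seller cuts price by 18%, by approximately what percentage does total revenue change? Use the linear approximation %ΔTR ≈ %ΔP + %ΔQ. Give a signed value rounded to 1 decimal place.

-1.7%

%ΔQ ≈ Ed × %ΔP = (-0.905) × (-18%) = +16.2900%
%ΔTR ≈ %ΔP + %ΔQ = (-18%) + (+16.2900%) = -1.7100%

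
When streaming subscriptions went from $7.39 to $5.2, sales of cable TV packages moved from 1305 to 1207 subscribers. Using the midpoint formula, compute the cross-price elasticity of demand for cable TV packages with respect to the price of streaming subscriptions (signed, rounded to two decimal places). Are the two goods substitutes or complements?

%ΔQ_{cable TV packages} = (1207 − 1305)/avg = -98/1256 = -0.078025…
%ΔP_{streaming subscriptions} = (5.2 − 7.39)/avg = -2.19/6.295 = -0.347895…
E_cross = (-98/1256) / (-2.19/6.295) = 0.2242…
E_cross > 0 ⇒ the goods are substitutes.

0.22; substitutes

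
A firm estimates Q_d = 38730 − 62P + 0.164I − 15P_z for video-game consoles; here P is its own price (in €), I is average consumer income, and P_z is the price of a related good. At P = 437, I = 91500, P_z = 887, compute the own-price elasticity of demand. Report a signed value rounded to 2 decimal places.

At the given values, Q_d = 38730 − 62(437) + 0.164(91500) − 15(887) = 13337.
∂Q_d/∂P = −62.
E = (-62) × (437/13337) = -2.0314…

-2.03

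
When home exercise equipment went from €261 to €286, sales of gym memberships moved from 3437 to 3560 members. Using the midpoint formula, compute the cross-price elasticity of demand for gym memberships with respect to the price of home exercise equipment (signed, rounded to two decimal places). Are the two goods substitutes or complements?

0.38; substitutes

%ΔQ_{gym memberships} = (3560 − 3437)/avg = 123/3498.5 = 0.035157…
%ΔP_{home exercise equipment} = (286 − 261)/avg = 25/273.5 = 0.091407…
E_cross = (123/3498.5) / (25/273.5) = 0.3846…
E_cross > 0 ⇒ the goods are substitutes.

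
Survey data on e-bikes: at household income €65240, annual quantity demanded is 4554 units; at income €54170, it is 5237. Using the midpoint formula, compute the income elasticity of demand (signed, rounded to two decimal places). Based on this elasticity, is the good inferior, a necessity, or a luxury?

-0.75; inferior

%ΔQ = (5237 − 4554)/[( 4554 + 5237)/2] = 683/4895.5 = 0.139515…
%ΔIncome = (54170 − 65240)/[( 65240 + 54170)/2] = -11070/59705 = -0.185411…
E_income = (683/4895.5) / (-11070/59705) = -0.7524…
E_income < 0 ⇒ inferior good.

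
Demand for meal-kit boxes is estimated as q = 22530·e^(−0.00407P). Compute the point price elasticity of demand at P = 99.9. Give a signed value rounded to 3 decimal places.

dq/dP = −0.00407·q = -61.0625. At P = 99.9, q = 15003.1.
Ed = (dq/dP)·(P/q) = (-61.0625) × (99.9/15003.1) = -0.40659…

-0.407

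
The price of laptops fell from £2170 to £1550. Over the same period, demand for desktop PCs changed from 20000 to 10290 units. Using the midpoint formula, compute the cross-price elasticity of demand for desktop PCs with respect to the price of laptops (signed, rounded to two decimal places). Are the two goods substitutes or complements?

%ΔQ_{desktop PCs} = (10290 − 20000)/avg = -9710/15145 = -0.641135…
%ΔP_{laptops} = (1550 − 2170)/avg = -620/1860 = -0.333333…
E_cross = (-9710/15145) / (-620/1860) = 1.9234…
E_cross > 0 ⇒ the goods are substitutes.

1.92; substitutes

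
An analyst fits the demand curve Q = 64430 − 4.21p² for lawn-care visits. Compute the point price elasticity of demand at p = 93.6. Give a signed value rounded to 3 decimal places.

dQ/dp = −2·4.21·p = -788.112. At p = 93.6, Q = 27546.3584.
Ed = (dQ/dp)·(p/Q) = (-788.112) × (93.6/27546.3584) = -2.67793…

-2.678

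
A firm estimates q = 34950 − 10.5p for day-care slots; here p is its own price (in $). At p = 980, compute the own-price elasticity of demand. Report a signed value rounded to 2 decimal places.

At the given values, q = 34950 − 10.5(980) = 24660.
∂q/∂p = −10.5.
E = (-10.5) × (980/24660) = -0.4172…

-0.42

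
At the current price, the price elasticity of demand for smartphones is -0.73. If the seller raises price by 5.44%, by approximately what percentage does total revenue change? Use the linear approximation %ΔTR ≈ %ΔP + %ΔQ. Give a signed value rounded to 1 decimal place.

%ΔQ ≈ Ed × %ΔP = (-0.73) × (+5.44%) = -3.9712%
%ΔTR ≈ %ΔP + %ΔQ = (+5.44%) + (-3.9712%) = +1.4688%

+1.5%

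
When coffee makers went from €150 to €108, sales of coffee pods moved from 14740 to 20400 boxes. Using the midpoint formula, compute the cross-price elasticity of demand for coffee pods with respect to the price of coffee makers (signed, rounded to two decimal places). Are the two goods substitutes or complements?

-0.99; complements

%ΔQ_{coffee pods} = (20400 − 14740)/avg = 5660/17570 = 0.322140…
%ΔP_{coffee makers} = (108 − 150)/avg = -42/129 = -0.325581…
E_cross = (5660/17570) / (-42/129) = -0.9894…
E_cross < 0 ⇒ the goods are complements.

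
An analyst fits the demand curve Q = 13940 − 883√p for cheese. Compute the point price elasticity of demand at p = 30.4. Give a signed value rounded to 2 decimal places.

dQ/dp = −883/(2√p) = -80.0744. At p = 30.4, Q = 9071.47.
Ed = (dQ/dp)·(p/Q) = (-80.0744) × (30.4/9071.47) = -0.2683…

-0.27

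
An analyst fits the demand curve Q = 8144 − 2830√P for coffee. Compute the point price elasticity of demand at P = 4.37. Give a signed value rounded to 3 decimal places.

-1.328

dQ/dP = −2830/(2√P) = -676.886. At P = 4.37, Q = 2228.01.
Ed = (dQ/dP)·(P/Q) = (-676.886) × (4.37/2228.01) = -1.32763…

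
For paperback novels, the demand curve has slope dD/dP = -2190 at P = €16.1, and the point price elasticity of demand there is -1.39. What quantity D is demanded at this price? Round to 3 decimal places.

25366.187

Ed = (dD/dP)·(P/D) ⇒ D = (dD/dP)·P/Ed = (-2190)·16.1/(-1.39) = 25366.18705…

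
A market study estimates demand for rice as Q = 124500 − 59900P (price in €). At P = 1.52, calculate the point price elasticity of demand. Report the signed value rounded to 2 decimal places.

-2.72

dQ/dP = −59900. At P = 1.52, Q = 124500 − 59900(1.52) = 33452.
Ed = (dQ/dP)·(P/Q) = −59900 × (1.52/33452) = -2.7217…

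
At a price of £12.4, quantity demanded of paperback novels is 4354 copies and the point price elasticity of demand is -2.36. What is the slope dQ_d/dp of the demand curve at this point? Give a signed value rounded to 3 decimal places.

Ed = (dQ_d/dp)·(p/Q_d) ⇒ dQ_d/dp = Ed·Q_d/p = (-2.36)·4354/12.4 = -828.66451…

-828.665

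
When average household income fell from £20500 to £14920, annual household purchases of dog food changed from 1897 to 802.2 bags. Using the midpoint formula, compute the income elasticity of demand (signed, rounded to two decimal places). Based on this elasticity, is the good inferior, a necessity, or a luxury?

%ΔQ = (802.2 − 1897)/[( 1897 + 802.2)/2] = -1094.8/1349.6 = -0.811203…
%ΔIncome = (14920 − 20500)/[( 20500 + 14920)/2] = -5580/17710 = -0.315076…
E_income = (-1094.8/1349.6) / (-5580/17710) = 2.5746…
E_income > 1 ⇒ normal good, luxury.

2.57; luxury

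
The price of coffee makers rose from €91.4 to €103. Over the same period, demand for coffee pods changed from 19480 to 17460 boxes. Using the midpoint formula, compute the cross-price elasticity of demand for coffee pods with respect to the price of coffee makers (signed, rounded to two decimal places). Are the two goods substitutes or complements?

-0.92; complements

%ΔQ_{coffee pods} = (17460 − 19480)/avg = -2020/18470 = -0.109366…
%ΔP_{coffee makers} = (103 − 91.4)/avg = 11.6/97.2 = 0.119341…
E_cross = (-2020/18470) / (11.6/97.2) = -0.9164…
E_cross < 0 ⇒ the goods are complements.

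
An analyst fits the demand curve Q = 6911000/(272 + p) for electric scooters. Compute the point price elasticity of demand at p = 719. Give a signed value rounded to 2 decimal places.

-0.73

dQ/dp = −6911000/(272 + p)² = -7.0371. At p = 719, Q = 6973.76.
Ed = (dQ/dp)·(p/Q) = (-7.0371) × (719/6973.76) = -0.7255…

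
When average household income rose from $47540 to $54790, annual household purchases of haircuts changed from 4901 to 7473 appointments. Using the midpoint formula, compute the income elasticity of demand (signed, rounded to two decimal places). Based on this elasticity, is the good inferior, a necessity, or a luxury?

%ΔQ = (7473 − 4901)/[( 4901 + 7473)/2] = 2572/6187 = 0.415710…
%ΔIncome = (54790 − 47540)/[( 47540 + 54790)/2] = 7250/51165 = 0.141698…
E_income = (2572/6187) / (7250/51165) = 2.9337…
E_income > 1 ⇒ normal good, luxury.

2.93; luxury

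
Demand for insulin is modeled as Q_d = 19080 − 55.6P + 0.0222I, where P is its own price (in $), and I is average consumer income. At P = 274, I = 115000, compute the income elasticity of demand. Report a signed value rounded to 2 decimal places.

0.40

At the given values, Q_d = 19080 − 55.6(274) + 0.0222(115000) = 6398.6.
∂Q_d/∂I = 0.0222.
E = (0.0222) × (115000/6398.6) = 0.3989…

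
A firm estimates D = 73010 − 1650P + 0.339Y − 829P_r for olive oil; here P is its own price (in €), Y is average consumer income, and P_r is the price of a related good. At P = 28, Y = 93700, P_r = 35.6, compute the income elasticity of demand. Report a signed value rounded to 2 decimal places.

At the given values, D = 73010 − 1650(28) + 0.339(93700) − 829(35.6) = 29061.9.
∂D/∂Y = 0.339.
E = (0.339) × (93700/29061.9) = 1.0929…

1.09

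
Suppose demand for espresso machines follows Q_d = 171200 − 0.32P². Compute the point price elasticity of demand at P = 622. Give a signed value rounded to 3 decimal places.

dQ_d/dP = −2·0.32·P = -398.08. At P = 622, Q_d = 47397.12.
Ed = (dQ_d/dP)·(P/Q_d) = (-398.08) × (622/47397.12) = -5.22406…

-5.224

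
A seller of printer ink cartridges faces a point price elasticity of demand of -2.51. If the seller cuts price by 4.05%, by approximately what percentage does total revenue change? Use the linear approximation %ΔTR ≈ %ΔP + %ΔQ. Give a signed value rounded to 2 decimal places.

+6.12%

%ΔQ ≈ Ed × %ΔP = (-2.51) × (-4.05%) = +10.1655%
%ΔTR ≈ %ΔP + %ΔQ = (-4.05%) + (+10.1655%) = +6.1155%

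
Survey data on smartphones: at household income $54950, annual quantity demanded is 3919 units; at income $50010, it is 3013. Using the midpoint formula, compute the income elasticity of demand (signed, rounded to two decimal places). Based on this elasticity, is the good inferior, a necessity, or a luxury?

2.78; luxury

%ΔQ = (3013 − 3919)/[( 3919 + 3013)/2] = -906/3466 = -0.261396…
%ΔIncome = (50010 − 54950)/[( 54950 + 50010)/2] = -4940/52480 = -0.094131…
E_income = (-906/3466) / (-4940/52480) = 2.7769…
E_income > 1 ⇒ normal good, luxury.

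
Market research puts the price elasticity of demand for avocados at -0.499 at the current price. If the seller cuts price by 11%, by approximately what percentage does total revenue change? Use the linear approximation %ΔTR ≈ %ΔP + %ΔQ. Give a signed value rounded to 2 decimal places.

%ΔQ ≈ Ed × %ΔP = (-0.499) × (-11%) = +5.4890%
%ΔTR ≈ %ΔP + %ΔQ = (-11%) + (+5.4890%) = -5.5110%

-5.51%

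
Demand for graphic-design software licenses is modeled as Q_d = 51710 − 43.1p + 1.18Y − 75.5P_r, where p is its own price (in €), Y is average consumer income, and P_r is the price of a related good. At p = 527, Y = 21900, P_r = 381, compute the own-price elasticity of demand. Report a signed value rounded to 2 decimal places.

At the given values, Q_d = 51710 − 43.1(527) + 1.18(21900) − 75.5(381) = 26072.8.
∂Q_d/∂p = −43.1.
E = (-43.1) × (527/26072.8) = -0.8711…

-0.87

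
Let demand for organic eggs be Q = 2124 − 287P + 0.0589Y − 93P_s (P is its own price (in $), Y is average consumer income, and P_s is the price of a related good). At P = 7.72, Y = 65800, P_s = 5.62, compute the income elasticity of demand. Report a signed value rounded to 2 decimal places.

1.19

At the given values, Q = 2124 − 287(7.72) + 0.0589(65800) − 93(5.62) = 3261.32.
∂Q/∂Y = 0.0589.
E = (0.0589) × (65800/3261.32) = 1.1883…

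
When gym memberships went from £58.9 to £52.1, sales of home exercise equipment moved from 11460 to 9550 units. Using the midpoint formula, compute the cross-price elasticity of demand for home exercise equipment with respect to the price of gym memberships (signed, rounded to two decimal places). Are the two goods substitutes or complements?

1.48; substitutes

%ΔQ_{home exercise equipment} = (9550 − 11460)/avg = -1910/10505 = -0.181818…
%ΔP_{gym memberships} = (52.1 − 58.9)/avg = -6.8/55.5 = -0.122522…
E_cross = (-1910/10505) / (-6.8/55.5) = 1.4839…
E_cross > 0 ⇒ the goods are substitutes.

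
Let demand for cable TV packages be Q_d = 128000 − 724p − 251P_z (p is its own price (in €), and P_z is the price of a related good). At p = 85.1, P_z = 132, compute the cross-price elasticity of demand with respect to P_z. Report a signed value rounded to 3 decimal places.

-0.996

At the given values, Q_d = 128000 − 724(85.1) − 251(132) = 33255.6.
∂Q_d/∂P_z = -251.
E = (-251) × (132/33255.6) = -0.99628…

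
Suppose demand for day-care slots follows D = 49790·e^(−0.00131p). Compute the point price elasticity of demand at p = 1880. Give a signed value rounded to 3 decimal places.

-2.463

dD/dp = −0.00131·D = -5.5569. At p = 1880, D = 4241.91.
Ed = (dD/dp)·(p/D) = (-5.5569) × (1880/4241.91) = -2.4628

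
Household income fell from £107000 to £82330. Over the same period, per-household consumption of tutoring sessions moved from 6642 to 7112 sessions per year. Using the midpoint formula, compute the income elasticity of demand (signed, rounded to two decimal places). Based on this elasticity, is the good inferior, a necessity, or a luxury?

%ΔQ = (7112 − 6642)/[( 6642 + 7112)/2] = 470/6877 = 0.068343…
%ΔIncome = (82330 − 107000)/[( 107000 + 82330)/2] = -24670/94665 = -0.260603…
E_income = (470/6877) / (-24670/94665) = -0.2622…
E_income < 0 ⇒ inferior good.

-0.26; inferior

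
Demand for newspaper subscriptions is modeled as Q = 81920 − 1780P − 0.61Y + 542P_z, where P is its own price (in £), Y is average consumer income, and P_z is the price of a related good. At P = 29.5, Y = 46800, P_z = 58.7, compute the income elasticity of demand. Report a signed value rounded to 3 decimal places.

At the given values, Q = 81920 − 1780(29.5) − 0.61(46800) + 542(58.7) = 32677.4.
∂Q/∂Y = -0.61.
E = (-0.61) × (46800/32677.4) = -0.87363…

-0.874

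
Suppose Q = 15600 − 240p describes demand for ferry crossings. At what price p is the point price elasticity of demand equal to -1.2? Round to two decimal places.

35.45

Ed = −240p/(15600 − 240p). Set this equal to -1.2:
240p = 1.2·(15600 − 240p) ⇒ 240p(1 + 1.2) = 1.2·15600
p = 1.2·15600 / (240·2.2) = 35.4545…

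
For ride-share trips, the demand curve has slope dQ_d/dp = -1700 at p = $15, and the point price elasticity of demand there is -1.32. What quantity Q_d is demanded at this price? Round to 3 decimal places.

19318.182

Ed = (dQ_d/dp)·(p/Q_d) ⇒ Q_d = (dQ_d/dp)·p/Ed = (-1700)·15/(-1.32) = 19318.18181…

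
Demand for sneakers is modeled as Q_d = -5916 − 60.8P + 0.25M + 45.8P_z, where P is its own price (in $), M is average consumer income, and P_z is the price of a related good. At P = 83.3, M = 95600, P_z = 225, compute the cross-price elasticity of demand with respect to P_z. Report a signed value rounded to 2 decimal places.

At the given values, Q_d = -5916 − 60.8(83.3) + 0.25(95600) + 45.8(225) = 23224.36.
∂Q_d/∂P_z = 45.8.
E = (45.8) × (225/23224.36) = 0.4437…

0.44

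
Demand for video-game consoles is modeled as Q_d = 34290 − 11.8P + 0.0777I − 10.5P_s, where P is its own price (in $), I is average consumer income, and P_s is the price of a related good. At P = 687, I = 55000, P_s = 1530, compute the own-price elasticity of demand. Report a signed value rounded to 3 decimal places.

-0.563

At the given values, Q_d = 34290 − 11.8(687) + 0.0777(55000) − 10.5(1530) = 14391.9.
∂Q_d/∂P = −11.8.
E = (-11.8) × (687/14391.9) = -0.56327…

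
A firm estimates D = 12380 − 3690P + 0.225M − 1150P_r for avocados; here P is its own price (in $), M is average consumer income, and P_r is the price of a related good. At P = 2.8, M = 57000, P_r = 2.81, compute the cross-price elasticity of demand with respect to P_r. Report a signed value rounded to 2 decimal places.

At the given values, D = 12380 − 3690(2.8) + 0.225(57000) − 1150(2.81) = 11641.5.
∂D/∂P_r = -1150.
E = (-1150) × (2.81/11641.5) = -0.2775…

-0.28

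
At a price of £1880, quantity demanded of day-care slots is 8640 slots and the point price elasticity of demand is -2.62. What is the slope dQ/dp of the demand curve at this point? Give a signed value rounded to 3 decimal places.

Ed = (dQ/dp)·(p/Q) ⇒ dQ/dp = Ed·Q/p = (-2.62)·8640/1880 = -12.04085…

-12.041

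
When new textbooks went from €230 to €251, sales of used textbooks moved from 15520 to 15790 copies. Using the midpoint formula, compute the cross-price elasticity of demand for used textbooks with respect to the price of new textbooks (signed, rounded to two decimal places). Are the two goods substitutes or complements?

%ΔQ_{used textbooks} = (15790 − 15520)/avg = 270/15655 = 0.017246…
%ΔP_{new textbooks} = (251 − 230)/avg = 21/240.5 = 0.087318…
E_cross = (270/15655) / (21/240.5) = 0.1975…
E_cross > 0 ⇒ the goods are substitutes.

0.20; substitutes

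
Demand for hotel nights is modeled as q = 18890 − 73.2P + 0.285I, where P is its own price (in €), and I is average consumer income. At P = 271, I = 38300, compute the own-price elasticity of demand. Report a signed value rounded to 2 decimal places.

At the given values, q = 18890 − 73.2(271) + 0.285(38300) = 9968.3.
∂q/∂P = −73.2.
E = (-73.2) × (271/9968.3) = -1.9900…

-1.99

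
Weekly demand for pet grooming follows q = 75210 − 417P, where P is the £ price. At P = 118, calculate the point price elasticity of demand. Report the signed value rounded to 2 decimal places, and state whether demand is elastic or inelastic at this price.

dq/dP = −417. At P = 118, q = 75210 − 417(118) = 26004.
Ed = (dq/dP)·(P/q) = −417 × (118/26004) = -1.8922…
|Ed| = 1.89 > 1, so demand is elastic.

-1.89; elastic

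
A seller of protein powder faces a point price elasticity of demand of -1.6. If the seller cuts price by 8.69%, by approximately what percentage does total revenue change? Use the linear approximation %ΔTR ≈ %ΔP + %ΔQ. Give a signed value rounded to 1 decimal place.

+5.2%

%ΔQ ≈ Ed × %ΔP = (-1.6) × (-8.69%) = +13.9040%
%ΔTR ≈ %ΔP + %ΔQ = (-8.69%) + (+13.9040%) = +5.2140%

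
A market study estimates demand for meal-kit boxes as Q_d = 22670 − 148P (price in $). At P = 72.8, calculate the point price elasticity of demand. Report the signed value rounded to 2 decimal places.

dQ_d/dP = −148. At P = 72.8, Q_d = 22670 − 148(72.8) = 11895.6.
Ed = (dQ_d/dP)·(P/Q_d) = −148 × (72.8/11895.6) = -0.9057…

-0.91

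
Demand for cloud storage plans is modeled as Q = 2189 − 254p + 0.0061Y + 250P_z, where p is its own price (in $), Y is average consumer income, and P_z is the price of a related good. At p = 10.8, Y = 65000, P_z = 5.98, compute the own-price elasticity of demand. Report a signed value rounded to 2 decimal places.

-2.05

At the given values, Q = 2189 − 254(10.8) + 0.0061(65000) + 250(5.98) = 1337.3.
∂Q/∂p = −254.
E = (-254) × (10.8/1337.3) = -2.0512…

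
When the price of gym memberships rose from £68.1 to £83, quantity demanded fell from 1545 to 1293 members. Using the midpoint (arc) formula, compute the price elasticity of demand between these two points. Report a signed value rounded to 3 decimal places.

-0.900

%ΔQ = (1293 − 1545) / [(1545 + 1293)/2] = -252/1419 = -0.177589…
%ΔP = (83 − 68.1) / [(68.1 + 83)/2] = 14.9/75.55 = 0.197220…
Arc Ed = %ΔQ / %ΔP = (-252/1419) / (14.9/75.55) = -0.90046…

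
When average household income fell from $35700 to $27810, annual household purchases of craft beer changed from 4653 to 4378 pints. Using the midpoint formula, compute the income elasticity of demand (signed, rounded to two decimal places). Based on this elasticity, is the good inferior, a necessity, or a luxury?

%ΔQ = (4378 − 4653)/[( 4653 + 4378)/2] = -275/4515.5 = -0.060901…
%ΔIncome = (27810 − 35700)/[( 35700 + 27810)/2] = -7890/31755 = -0.248464…
E_income = (-275/4515.5) / (-7890/31755) = 0.2451…
0 < E_income < 1 ⇒ normal good, necessity.

0.25; necessity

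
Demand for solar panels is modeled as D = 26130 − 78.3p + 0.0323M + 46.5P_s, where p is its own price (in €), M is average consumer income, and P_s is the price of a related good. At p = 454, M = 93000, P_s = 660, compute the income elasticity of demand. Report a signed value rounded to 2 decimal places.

At the given values, D = 26130 − 78.3(454) + 0.0323(93000) + 46.5(660) = 24275.7.
∂D/∂M = 0.0323.
E = (0.0323) × (93000/24275.7) = 0.1237…

0.12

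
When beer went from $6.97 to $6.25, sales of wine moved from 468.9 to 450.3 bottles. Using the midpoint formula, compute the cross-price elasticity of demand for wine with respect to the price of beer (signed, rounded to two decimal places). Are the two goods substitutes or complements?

%ΔQ_{wine} = (450.3 − 468.9)/avg = -18.6/459.6 = -0.040469…
%ΔP_{beer} = (6.25 − 6.97)/avg = -0.72/6.61 = -0.108925…
E_cross = (-18.6/459.6) / (-0.72/6.61) = 0.3715…
E_cross > 0 ⇒ the goods are substitutes.

0.37; substitutes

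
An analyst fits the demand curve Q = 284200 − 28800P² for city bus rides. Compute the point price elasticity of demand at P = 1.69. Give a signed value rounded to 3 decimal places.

-0.815

dQ/dP = −2·28800·P = -97344. At P = 1.69, Q = 201944.32.
Ed = (dQ/dP)·(P/Q) = (-97344) × (1.69/201944.32) = -0.81463…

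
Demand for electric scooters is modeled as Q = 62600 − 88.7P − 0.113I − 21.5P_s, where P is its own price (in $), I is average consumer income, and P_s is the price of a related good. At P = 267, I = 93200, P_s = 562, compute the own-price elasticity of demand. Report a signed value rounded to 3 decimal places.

-1.453

At the given values, Q = 62600 − 88.7(267) − 0.113(93200) − 21.5(562) = 16302.5.
∂Q/∂P = −88.7.
E = (-88.7) × (267/16302.5) = -1.45271…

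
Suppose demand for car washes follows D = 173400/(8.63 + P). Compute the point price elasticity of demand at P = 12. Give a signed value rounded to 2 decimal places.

-0.58

dD/dP = −173400/(8.63 + P)² = -407.428. At P = 12, D = 8405.24.
Ed = (dD/dP)·(P/D) = (-407.428) × (12/8405.24) = -0.5816…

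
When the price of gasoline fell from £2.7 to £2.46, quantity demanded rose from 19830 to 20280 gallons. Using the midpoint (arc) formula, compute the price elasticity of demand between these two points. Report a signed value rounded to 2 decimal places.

%ΔQ = (20280 − 19830) / [(19830 + 20280)/2] = 450/20055 = 0.022438…
%ΔP = (2.46 − 2.7) / [(2.7 + 2.46)/2] = -0.24/2.58 = -0.093023…
Arc Ed = %ΔQ / %ΔP = (450/20055) / (-0.24/2.58) = -0.2412…

-0.24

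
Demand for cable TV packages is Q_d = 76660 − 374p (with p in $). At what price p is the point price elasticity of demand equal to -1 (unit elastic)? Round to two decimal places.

Ed = −374p/(76660 − 374p). Set this equal to -1:
374p = 1·(76660 − 374p) ⇒ 374p(1 + 1) = 1·76660
p = 1·76660 / (374·2) = 102.4866…

102.49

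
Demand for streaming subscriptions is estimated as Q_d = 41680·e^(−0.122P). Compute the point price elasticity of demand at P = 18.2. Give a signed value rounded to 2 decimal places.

dQ_d/dP = −0.122·Q_d = -552.052. At P = 18.2, Q_d = 4525.02.
Ed = (dQ_d/dP)·(P/Q_d) = (-552.052) × (18.2/4525.02) = -2.2204

-2.22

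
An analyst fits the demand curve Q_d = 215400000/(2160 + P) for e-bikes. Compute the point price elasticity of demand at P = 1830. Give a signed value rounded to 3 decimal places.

-0.459

dQ_d/dP = −215400000/(2160 + P)² = -13.5301. At P = 1830, Q_d = 53985.
Ed = (dQ_d/dP)·(P/Q_d) = (-13.5301) × (1830/53985) = -0.45864…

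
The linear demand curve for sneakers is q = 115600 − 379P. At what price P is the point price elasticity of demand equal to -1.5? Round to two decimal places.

Ed = −379P/(115600 − 379P). Set this equal to -1.5:
379P = 1.5·(115600 − 379P) ⇒ 379P(1 + 1.5) = 1.5·115600
P = 1.5·115600 / (379·2.5) = 183.0079…

183.01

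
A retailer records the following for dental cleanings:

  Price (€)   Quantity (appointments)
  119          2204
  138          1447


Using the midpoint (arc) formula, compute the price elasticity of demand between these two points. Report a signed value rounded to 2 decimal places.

%ΔQ = (1447 − 2204) / [(2204 + 1447)/2] = -757/1825.5 = -0.414680…
%ΔP = (138 − 119) / [(119 + 138)/2] = 19/128.5 = 0.147859…
Arc Ed = %ΔQ / %ΔP = (-757/1825.5) / (19/128.5) = -2.8045…

-2.80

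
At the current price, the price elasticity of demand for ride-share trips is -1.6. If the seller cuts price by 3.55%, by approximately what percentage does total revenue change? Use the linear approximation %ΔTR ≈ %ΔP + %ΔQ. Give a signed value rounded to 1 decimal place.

%ΔQ ≈ Ed × %ΔP = (-1.6) × (-3.55%) = +5.6800%
%ΔTR ≈ %ΔP + %ΔQ = (-3.55%) + (+5.6800%) = +2.1300%

+2.1%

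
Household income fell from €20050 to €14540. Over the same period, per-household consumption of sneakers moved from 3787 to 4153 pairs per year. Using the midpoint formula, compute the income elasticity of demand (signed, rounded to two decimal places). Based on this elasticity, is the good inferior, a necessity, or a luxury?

-0.29; inferior

%ΔQ = (4153 − 3787)/[( 3787 + 4153)/2] = 366/3970 = 0.092191…
%ΔIncome = (14540 − 20050)/[( 20050 + 14540)/2] = -5510/17295 = -0.318589…
E_income = (366/3970) / (-5510/17295) = -0.2893…
E_income < 0 ⇒ inferior good.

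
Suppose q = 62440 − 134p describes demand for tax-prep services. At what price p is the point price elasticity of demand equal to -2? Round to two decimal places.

310.65

Ed = −134p/(62440 − 134p). Set this equal to -2:
134p = 2·(62440 − 134p) ⇒ 134p(1 + 2) = 2·62440
p = 2·62440 / (134·3) = 310.6467…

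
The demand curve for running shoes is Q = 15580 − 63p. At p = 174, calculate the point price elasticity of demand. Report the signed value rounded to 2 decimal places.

-2.37

dQ/dp = −63. At p = 174, Q = 15580 − 63(174) = 4618.
Ed = (dQ/dp)·(p/Q) = −63 × (174/4618) = -2.3737…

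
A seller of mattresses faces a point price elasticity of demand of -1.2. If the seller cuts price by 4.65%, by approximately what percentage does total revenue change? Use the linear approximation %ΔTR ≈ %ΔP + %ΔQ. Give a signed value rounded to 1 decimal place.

+0.9%

%ΔQ ≈ Ed × %ΔP = (-1.2) × (-4.65%) = +5.5800%
%ΔTR ≈ %ΔP + %ΔQ = (-4.65%) + (+5.5800%) = +0.9300%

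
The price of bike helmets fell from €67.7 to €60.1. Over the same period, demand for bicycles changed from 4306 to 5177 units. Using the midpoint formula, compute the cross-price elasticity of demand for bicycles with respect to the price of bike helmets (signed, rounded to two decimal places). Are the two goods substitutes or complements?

%ΔQ_{bicycles} = (5177 − 4306)/avg = 871/4741.5 = 0.183697…
%ΔP_{bike helmets} = (60.1 − 67.7)/avg = -7.6/63.9 = -0.118935…
E_cross = (871/4741.5) / (-7.6/63.9) = -1.5445…
E_cross < 0 ⇒ the goods are complements.

-1.54; complements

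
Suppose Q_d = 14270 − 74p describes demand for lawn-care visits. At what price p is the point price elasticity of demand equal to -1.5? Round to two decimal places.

Ed = −74p/(14270 − 74p). Set this equal to -1.5:
74p = 1.5·(14270 − 74p) ⇒ 74p(1 + 1.5) = 1.5·14270
p = 1.5·14270 / (74·2.5) = 115.7027…

115.70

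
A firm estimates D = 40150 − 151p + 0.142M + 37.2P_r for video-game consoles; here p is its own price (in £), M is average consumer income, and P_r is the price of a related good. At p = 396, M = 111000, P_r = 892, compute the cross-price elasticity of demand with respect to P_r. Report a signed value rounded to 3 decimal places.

1.133

At the given values, D = 40150 − 151(396) + 0.142(111000) + 37.2(892) = 29298.4.
∂D/∂P_r = 37.2.
E = (37.2) × (892/29298.4) = 1.13256…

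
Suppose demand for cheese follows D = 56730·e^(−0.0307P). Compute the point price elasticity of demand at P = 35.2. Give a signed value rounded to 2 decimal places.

dD/dP = −0.0307·D = -591.065. At P = 35.2, D = 19252.9.
Ed = (dD/dP)·(P/D) = (-591.065) × (35.2/19252.9) = -1.0806…

-1.08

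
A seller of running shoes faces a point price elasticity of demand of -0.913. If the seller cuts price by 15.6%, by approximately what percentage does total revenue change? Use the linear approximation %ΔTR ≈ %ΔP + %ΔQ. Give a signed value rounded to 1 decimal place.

%ΔQ ≈ Ed × %ΔP = (-0.913) × (-15.6%) = +14.2428%
%ΔTR ≈ %ΔP + %ΔQ = (-15.6%) + (+14.2428%) = -1.3572%

-1.4%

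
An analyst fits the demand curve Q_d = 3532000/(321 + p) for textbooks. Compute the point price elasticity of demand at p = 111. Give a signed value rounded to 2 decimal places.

-0.26

dQ_d/dp = −3532000/(321 + p)² = -18.9258. At p = 111, Q_d = 8175.93.
Ed = (dQ_d/dp)·(p/Q_d) = (-18.9258) × (111/8175.93) = -0.2569…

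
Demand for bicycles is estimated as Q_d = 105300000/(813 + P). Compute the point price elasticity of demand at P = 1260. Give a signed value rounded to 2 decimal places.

-0.61

dQ_d/dP = −105300000/(813 + P)² = -24.5036. At P = 1260, Q_d = 50795.9.
Ed = (dQ_d/dP)·(P/Q_d) = (-24.5036) × (1260/50795.9) = -0.6078…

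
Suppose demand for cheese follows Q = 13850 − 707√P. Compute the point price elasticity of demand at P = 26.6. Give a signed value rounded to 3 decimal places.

-0.179

dQ/dP = −707/(2√P) = -68.5407. At P = 26.6, Q = 10203.6.
Ed = (dQ/dP)·(P/Q) = (-68.5407) × (26.6/10203.6) = -0.17867…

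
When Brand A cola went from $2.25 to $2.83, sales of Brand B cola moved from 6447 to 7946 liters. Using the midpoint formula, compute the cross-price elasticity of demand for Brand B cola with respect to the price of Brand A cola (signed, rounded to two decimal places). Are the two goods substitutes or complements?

%ΔQ_{Brand B cola} = (7946 − 6447)/avg = 1499/7196.5 = 0.208295…
%ΔP_{Brand A cola} = (2.83 − 2.25)/avg = 0.58/2.54 = 0.228346…
E_cross = (1499/7196.5) / (0.58/2.54) = 0.9121…
E_cross > 0 ⇒ the goods are substitutes.

0.91; substitutes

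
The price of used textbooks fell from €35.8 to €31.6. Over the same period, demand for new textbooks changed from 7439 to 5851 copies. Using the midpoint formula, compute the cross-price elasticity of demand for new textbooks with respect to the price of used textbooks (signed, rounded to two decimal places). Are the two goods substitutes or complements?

1.92; substitutes

%ΔQ_{new textbooks} = (5851 − 7439)/avg = -1588/6645 = -0.238976…
%ΔP_{used textbooks} = (31.6 − 35.8)/avg = -4.2/33.7 = -0.124629…
E_cross = (-1588/6645) / (-4.2/33.7) = 1.9175…
E_cross > 0 ⇒ the goods are substitutes.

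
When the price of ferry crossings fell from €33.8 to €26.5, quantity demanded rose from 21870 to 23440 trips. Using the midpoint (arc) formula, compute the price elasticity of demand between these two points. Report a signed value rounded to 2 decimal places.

%ΔQ = (23440 − 21870) / [(21870 + 23440)/2] = 1570/22655 = 0.069300…
%ΔP = (26.5 − 33.8) / [(33.8 + 26.5)/2] = -7.3/30.15 = -0.242122…
Arc Ed = %ΔQ / %ΔP = (1570/22655) / (-7.3/30.15) = -0.2862…

-0.29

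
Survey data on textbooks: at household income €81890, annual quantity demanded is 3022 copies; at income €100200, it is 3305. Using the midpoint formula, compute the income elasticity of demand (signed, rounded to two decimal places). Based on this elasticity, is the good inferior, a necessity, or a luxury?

0.44; necessity

%ΔQ = (3305 − 3022)/[( 3022 + 3305)/2] = 283/3163.5 = 0.089457…
%ΔIncome = (100200 − 81890)/[( 81890 + 100200)/2] = 18310/91045 = 0.201109…
E_income = (283/3163.5) / (18310/91045) = 0.4448…
0 < E_income < 1 ⇒ normal good, necessity.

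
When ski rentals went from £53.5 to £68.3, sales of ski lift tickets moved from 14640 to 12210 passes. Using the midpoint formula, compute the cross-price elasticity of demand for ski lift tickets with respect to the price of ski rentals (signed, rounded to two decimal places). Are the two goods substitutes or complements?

-0.74; complements

%ΔQ_{ski lift tickets} = (12210 − 14640)/avg = -2430/13425 = -0.181005…
%ΔP_{ski rentals} = (68.3 − 53.5)/avg = 14.8/60.9 = 0.243021…
E_cross = (-2430/13425) / (14.8/60.9) = -0.7448…
E_cross < 0 ⇒ the goods are complements.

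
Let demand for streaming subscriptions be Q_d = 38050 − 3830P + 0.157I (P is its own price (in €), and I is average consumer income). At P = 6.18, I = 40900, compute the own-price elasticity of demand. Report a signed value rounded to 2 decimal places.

At the given values, Q_d = 38050 − 3830(6.18) + 0.157(40900) = 20801.9.
∂Q_d/∂P = −3830.
E = (-3830) × (6.18/20801.9) = -1.1378…

-1.14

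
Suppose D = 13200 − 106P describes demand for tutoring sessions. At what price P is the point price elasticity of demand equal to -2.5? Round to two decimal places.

Ed = −106P/(13200 − 106P). Set this equal to -2.5:
106P = 2.5·(13200 − 106P) ⇒ 106P(1 + 2.5) = 2.5·13200
P = 2.5·13200 / (106·3.5) = 88.9487…

88.95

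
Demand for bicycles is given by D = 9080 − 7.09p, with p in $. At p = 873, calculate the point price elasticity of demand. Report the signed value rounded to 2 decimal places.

-2.14

dD/dp = −7.09. At p = 873, D = 9080 − 7.09(873) = 2890.43.
Ed = (dD/dp)·(p/D) = −7.09 × (873/2890.43) = -2.1414…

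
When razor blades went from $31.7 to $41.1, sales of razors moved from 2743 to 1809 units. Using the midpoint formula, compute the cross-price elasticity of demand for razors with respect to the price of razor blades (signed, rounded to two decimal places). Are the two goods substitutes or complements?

%ΔQ_{razors} = (1809 − 2743)/avg = -934/2276 = -0.410369…
%ΔP_{razor blades} = (41.1 − 31.7)/avg = 9.4/36.4 = 0.258241…
E_cross = (-934/2276) / (9.4/36.4) = -1.5890…
E_cross < 0 ⇒ the goods are complements.

-1.59; complements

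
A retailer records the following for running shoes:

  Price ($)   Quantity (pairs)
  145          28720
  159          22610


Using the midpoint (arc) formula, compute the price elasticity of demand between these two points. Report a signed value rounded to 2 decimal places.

%ΔQ = (22610 − 28720) / [(28720 + 22610)/2] = -6110/25665 = -0.238067…
%ΔP = (159 − 145) / [(145 + 159)/2] = 14/152 = 0.092105…
Arc Ed = %ΔQ / %ΔP = (-6110/25665) / (14/152) = -2.5847…

-2.58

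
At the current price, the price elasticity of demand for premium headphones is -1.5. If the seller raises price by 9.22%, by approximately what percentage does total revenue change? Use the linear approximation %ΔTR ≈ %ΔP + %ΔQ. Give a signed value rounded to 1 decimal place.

%ΔQ ≈ Ed × %ΔP = (-1.5) × (+9.22%) = -13.8300%
%ΔTR ≈ %ΔP + %ΔQ = (+9.22%) + (-13.8300%) = -4.6100%

-4.6%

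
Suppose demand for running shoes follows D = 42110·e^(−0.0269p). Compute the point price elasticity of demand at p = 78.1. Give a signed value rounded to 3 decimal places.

-2.101

dD/dp = −0.0269·D = -138.59. At p = 78.1, D = 5152.05.
Ed = (dD/dp)·(p/D) = (-138.59) × (78.1/5152.05) = -2.10089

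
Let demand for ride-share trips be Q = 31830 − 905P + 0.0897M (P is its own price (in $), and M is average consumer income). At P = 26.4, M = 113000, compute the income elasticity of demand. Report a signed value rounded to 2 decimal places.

At the given values, Q = 31830 − 905(26.4) + 0.0897(113000) = 18074.1.
∂Q/∂M = 0.0897.
E = (0.0897) × (113000/18074.1) = 0.5608…

0.56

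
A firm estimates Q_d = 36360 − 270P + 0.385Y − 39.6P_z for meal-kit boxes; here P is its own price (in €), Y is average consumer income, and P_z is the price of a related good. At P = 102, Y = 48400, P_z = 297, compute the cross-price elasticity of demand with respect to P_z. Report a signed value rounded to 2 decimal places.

-0.75

At the given values, Q_d = 36360 − 270(102) + 0.385(48400) − 39.6(297) = 15692.8.
∂Q_d/∂P_z = -39.6.
E = (-39.6) × (297/15692.8) = -0.7494…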